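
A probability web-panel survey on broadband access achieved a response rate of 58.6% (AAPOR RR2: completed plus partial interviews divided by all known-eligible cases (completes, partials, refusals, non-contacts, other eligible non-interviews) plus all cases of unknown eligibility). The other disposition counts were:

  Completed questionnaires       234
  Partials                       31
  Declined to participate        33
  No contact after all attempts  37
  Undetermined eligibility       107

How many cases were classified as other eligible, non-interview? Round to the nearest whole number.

Num: 234 + 31 = 265
RR2 = 265 / D = 0.586
D = 265 / 0.586 = 452.2
Other denominator terms total 442
other eligible, non-interview = 452.2 − 442 ≈ 10

10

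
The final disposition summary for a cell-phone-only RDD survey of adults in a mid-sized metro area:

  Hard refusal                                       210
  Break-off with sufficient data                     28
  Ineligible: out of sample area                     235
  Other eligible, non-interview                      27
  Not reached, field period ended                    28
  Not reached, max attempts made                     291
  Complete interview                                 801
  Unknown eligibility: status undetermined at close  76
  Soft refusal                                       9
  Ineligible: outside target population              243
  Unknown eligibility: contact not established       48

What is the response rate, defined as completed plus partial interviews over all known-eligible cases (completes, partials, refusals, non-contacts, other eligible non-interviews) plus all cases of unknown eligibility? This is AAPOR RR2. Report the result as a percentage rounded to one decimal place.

Declined to participate = 210 + 9 = 219
No answer / not reached = 28 + 291 = 319
Undetermined eligibility = 48 + 76 = 124
Not eligible = 243 + 235 = 478
Num = 801 + 28 = 829
Denom = 801 + 28 + 219 + 319 + 27 + 124 = 1518
RR2 = 829 / 1518 = 0.5461

54.6%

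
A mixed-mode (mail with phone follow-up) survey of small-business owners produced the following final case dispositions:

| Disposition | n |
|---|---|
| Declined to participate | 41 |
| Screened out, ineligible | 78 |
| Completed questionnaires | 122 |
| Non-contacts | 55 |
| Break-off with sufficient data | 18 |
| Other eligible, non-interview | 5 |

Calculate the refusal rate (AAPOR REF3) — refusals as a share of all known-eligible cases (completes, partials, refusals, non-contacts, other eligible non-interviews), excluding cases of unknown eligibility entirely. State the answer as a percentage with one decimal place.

Num → 41
Denominator → 122 + 18 + 41 + 55 + 5 = 241
REF3 = 41 / 241 = 0.1701

17.0%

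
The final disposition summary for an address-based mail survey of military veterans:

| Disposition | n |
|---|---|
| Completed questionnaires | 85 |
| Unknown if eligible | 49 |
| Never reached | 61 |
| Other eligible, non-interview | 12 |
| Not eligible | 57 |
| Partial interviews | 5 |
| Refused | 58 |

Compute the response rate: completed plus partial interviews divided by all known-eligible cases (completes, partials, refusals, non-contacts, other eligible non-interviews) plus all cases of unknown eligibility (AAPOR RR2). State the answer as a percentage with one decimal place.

33.3%

Num → 85 + 5 = 90
Denom → 85 + 5 + 58 + 61 + 12 + 49 = 270
RR2 = 90 / 270 = 0.3333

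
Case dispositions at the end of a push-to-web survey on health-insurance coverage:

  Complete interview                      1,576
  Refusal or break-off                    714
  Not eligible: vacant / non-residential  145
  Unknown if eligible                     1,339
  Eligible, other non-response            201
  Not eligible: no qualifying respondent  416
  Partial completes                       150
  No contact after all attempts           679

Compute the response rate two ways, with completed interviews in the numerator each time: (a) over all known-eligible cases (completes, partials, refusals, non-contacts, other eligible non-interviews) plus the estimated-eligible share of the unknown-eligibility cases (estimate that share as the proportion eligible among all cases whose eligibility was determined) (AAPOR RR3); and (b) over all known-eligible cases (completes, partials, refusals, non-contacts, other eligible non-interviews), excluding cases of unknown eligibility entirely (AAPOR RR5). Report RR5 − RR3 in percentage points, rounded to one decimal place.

Ineligible = 416 + 145 = 561
Numerator: 1576
Determined eligible: 1576 + 150 + 714 + 679 + 201 = 3320
e = 3320 / (3320 + 561) = 3320 / 3881 = 0.8554
Estimated eligible among unknowns: 0.8554 × 1339 = 1145.38
Denom: 3320 + 1145.38 = 4465.38
RR3 = 1576 / 4465.38 = 0.3529
Denom: 1576 + 150 + 714 + 679 + 201 = 3320
RR5 = 1576 / 3320 = 0.4747
Difference = 47.47 − 35.29 = 12.18 percentage points

12.2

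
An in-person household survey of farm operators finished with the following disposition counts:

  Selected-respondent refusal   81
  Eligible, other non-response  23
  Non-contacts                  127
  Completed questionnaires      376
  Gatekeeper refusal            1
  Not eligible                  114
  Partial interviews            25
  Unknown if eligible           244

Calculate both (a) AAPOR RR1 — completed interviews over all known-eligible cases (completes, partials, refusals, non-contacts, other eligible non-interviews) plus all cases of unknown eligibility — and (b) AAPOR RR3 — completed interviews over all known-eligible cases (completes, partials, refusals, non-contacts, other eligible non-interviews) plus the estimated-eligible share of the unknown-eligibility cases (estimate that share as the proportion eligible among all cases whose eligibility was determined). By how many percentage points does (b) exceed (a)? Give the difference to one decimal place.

1.9

Refusal or break-off = 1 + 81 = 82
Numerator: 376
Base: 376 + 25 + 82 + 127 + 23 + 244 = 877
RR1 = 376 / 877 = 0.4287
Determined eligible: 376 + 25 + 82 + 127 + 23 = 633
e = 633 / (633 + 114) = 633 / 747 = 0.8474
e × U: 0.8474 × 244 = 206.77
Base: 633 + 206.77 = 839.77
RR3 = 376 / 839.77 = 0.4477
Difference = 44.77 − 42.87 = 1.90 percentage points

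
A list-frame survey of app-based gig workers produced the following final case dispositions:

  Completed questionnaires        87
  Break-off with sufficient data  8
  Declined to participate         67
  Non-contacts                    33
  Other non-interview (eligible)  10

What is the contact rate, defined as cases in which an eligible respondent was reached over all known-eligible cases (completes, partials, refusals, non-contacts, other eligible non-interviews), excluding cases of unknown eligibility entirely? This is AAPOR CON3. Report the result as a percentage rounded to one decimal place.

83.9%

Numerator: 87 + 8 + 67 + 10 = 172
Denom: 87 + 8 + 67 + 33 + 10 = 205
CON3 = 172 / 205 = 0.8390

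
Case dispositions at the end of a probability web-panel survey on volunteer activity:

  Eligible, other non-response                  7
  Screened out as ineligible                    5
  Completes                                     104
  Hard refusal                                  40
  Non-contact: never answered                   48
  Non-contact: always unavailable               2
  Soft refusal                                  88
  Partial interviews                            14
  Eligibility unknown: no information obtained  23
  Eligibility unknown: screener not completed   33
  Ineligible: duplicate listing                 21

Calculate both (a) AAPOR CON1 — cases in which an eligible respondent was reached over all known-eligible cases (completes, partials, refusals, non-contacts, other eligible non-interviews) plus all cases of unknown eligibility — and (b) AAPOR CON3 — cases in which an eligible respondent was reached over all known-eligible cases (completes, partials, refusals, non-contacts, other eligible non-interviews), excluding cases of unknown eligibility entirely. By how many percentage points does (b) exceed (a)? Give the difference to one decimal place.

13.0

Refused = 40 + 88 = 128
No contact after all attempts = 48 + 2 = 50
Unknown eligibility = 33 + 23 = 56
Out of scope = 5 + 21 = 26
Top = 104 + 14 + 128 + 7 = 253
Denom = 104 + 14 + 128 + 50 + 7 + 56 = 359
CON1 = 253 / 359 = 0.7047
Denom = 104 + 14 + 128 + 50 + 7 = 303
CON3 = 253 / 303 = 0.8350
Difference = 83.50 − 70.47 = 13.03 percentage points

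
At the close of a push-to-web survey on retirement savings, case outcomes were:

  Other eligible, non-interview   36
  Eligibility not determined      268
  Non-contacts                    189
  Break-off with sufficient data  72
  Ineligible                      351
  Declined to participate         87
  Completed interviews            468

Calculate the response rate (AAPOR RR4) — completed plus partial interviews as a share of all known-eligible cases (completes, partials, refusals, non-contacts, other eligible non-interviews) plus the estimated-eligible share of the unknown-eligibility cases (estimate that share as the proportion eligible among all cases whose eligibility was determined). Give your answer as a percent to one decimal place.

Numerator = 468 + 72 = 540
Eligible (known) = 468 + 72 + 87 + 189 + 36 = 852
e = 852 / (852 + 351) = 852 / 1203 = 0.7082
e × U = 0.7082 × 268 = 189.80
Base = 852 + 189.80 = 1041.80
RR4 = 540 / 1041.80 = 0.5183

51.8%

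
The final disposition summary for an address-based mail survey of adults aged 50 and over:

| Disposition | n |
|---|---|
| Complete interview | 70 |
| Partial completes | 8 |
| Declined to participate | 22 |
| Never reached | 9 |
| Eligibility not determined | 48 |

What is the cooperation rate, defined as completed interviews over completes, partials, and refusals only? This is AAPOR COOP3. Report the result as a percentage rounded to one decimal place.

Num = 70
Denominator = 70 + 8 + 22 = 100
COOP3 = 70 / 100 = 0.7000

70.0%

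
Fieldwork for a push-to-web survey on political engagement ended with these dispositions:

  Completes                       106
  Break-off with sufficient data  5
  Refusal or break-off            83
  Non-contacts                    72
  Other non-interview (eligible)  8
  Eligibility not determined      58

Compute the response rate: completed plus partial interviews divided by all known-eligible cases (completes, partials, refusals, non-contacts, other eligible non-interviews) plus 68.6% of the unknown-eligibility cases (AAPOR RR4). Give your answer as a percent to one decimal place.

Num = 106 + 5 = 111
Determined eligible = 106 + 5 + 83 + 72 + 8 = 274
Estimated eligible among unknowns = 0.6860 × 58 = 39.79
Base = 274 + 39.79 = 313.79
RR4 = 111 / 313.79 = 0.3537

35.4%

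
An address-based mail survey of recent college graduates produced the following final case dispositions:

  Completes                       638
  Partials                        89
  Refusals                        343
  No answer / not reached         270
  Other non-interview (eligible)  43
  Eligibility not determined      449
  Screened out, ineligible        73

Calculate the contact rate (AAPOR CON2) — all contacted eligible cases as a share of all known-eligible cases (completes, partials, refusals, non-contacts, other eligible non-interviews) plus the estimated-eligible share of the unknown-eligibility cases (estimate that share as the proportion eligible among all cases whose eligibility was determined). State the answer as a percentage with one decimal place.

61.5%

Num: 638 + 89 + 343 + 43 = 1113
Eligible (known): 638 + 89 + 343 + 270 + 43 = 1383
e = 1383 / (1383 + 73) = 1383 / 1456 = 0.9499
e × U: 0.9499 × 449 = 426.51
Denominator: 1383 + 426.51 = 1809.51
CON2 = 1113 / 1809.51 = 0.6151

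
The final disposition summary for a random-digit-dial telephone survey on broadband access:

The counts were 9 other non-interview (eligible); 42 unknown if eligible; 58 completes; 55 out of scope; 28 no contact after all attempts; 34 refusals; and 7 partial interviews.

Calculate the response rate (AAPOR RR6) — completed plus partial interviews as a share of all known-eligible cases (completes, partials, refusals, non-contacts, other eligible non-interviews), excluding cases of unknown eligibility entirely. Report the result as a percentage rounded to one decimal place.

Top: 58 + 7 = 65
Base: 58 + 7 + 34 + 28 + 9 = 136
RR6 = 65 / 136 = 0.4779

47.8%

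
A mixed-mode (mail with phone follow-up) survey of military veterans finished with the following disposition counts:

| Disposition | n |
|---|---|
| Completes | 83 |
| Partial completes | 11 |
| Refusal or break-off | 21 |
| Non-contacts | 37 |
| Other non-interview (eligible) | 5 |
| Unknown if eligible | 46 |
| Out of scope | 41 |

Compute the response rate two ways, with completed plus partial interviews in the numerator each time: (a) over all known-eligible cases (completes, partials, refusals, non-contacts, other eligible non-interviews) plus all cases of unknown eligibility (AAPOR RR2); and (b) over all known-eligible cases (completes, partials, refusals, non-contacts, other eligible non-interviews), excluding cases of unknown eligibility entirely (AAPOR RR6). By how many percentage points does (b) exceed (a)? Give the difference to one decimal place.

Top: 83 + 11 = 94
Denominator: 83 + 11 + 21 + 37 + 5 + 46 = 203
RR2 = 94 / 203 = 0.4631
Denominator: 83 + 11 + 21 + 37 + 5 = 157
RR6 = 94 / 157 = 0.5987
Difference = 59.87 − 46.31 = 13.56 percentage points

13.6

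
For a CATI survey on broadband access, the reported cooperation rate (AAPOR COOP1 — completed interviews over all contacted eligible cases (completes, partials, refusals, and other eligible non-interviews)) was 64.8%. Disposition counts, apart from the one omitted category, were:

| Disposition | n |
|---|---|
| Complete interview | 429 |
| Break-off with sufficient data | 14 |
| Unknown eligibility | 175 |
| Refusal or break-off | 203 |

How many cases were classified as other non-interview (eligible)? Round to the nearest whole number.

16

COOP1 = 429 / D = 0.648
D = 429 / 0.648 = 662.0
Rest of base = 646
other non-interview (eligible) = 662.0 − 646 ≈ 16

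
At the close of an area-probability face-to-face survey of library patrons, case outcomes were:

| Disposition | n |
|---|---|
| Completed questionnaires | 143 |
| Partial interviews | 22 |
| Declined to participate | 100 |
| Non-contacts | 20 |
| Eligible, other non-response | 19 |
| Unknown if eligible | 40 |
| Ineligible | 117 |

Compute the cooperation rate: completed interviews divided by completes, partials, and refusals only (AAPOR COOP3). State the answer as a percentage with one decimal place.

Numerator = 143
Denom = 143 + 22 + 100 = 265
COOP3 = 143 / 265 = 0.5396

54.0%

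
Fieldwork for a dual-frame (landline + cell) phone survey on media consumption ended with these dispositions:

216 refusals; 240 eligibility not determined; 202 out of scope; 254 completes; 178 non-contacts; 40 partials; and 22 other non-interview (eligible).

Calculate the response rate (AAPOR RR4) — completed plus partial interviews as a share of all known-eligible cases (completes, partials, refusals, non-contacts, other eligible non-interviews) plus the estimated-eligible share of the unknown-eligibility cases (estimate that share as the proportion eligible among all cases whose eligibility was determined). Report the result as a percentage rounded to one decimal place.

Num = 254 + 40 = 294
Eligible (known) = 254 + 40 + 216 + 178 + 22 = 710
e = 710 / (710 + 202) = 710 / 912 = 0.7785
Eligible share of unknowns = 0.7785 × 240 = 186.84
Denominator = 710 + 186.84 = 896.84
RR4 = 294 / 896.84 = 0.3278

32.8%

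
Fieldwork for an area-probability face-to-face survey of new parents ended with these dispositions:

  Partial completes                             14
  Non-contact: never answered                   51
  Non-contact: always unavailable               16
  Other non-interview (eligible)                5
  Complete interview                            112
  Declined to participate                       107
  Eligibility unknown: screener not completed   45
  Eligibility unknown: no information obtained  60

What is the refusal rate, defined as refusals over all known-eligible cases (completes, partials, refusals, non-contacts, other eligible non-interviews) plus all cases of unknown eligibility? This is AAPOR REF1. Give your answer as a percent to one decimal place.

26.1%

Non-contacts = 51 + 16 = 67
Unknown eligibility = 45 + 60 = 105
Num → 107
Denom → 112 + 14 + 107 + 67 + 5 + 105 = 410
REF1 = 107 / 410 = 0.2610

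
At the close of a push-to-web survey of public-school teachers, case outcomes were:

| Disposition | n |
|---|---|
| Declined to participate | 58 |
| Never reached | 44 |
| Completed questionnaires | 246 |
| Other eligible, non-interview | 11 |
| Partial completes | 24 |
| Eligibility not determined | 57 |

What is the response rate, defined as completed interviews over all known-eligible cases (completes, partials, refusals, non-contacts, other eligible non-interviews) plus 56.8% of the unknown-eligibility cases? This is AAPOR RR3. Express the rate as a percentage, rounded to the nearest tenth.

Numerator: 246
Eligible (known): 246 + 24 + 58 + 44 + 11 = 383
Estimated eligible among unknowns: 0.5680 × 57 = 32.38
Denominator: 383 + 32.38 = 415.38
RR3 = 246 / 415.38 = 0.5922

59.2%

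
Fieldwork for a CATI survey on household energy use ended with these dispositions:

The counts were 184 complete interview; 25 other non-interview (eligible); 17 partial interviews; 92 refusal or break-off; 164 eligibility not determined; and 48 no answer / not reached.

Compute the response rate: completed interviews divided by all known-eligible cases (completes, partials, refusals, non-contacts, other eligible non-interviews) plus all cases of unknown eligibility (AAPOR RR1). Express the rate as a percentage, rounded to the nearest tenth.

34.7%

Numerator = 184
Denominator = 184 + 17 + 92 + 48 + 25 + 164 = 530
RR1 = 184 / 530 = 0.3472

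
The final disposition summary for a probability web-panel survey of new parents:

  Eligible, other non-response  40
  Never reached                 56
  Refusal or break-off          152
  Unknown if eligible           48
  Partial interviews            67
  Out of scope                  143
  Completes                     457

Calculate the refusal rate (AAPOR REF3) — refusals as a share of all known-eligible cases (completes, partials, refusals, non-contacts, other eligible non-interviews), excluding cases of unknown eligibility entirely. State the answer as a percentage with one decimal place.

19.7%

Num → 152
Denom → 457 + 67 + 152 + 56 + 40 = 772
REF3 = 152 / 772 = 0.1969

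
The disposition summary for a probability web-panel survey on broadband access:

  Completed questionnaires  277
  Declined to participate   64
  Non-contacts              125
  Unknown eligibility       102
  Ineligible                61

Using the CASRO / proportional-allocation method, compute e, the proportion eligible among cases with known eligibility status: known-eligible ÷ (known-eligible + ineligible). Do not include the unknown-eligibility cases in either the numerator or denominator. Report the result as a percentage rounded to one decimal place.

88.4%

Known eligible → 277 + 64 + 125 = 466
e = 466 / (466 + 61) = 466 / 527 = 0.8843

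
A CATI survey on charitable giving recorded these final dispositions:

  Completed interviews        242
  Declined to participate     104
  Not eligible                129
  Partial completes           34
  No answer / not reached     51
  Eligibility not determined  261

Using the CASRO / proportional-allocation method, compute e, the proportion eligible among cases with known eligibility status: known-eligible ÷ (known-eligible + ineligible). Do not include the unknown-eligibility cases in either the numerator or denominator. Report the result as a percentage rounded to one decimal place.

77.0%

Eligible (known) = 242 + 34 + 104 + 51 = 431
e = 431 / (431 + 129) = 431 / 560 = 0.7696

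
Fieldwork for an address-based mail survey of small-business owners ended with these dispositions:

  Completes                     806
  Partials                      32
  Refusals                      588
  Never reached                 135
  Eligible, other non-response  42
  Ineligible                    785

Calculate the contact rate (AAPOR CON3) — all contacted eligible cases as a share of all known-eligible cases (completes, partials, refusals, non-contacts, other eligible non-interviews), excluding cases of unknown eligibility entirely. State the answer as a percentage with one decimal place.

91.6%

Num: 806 + 32 + 588 + 42 = 1468
Base: 806 + 32 + 588 + 135 + 42 = 1603
CON3 = 1468 / 1603 = 0.9158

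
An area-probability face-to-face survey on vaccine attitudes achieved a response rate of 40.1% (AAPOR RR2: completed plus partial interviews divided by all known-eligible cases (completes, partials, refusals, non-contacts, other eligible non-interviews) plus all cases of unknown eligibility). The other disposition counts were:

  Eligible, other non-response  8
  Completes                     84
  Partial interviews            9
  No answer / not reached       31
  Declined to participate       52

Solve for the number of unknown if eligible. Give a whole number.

Top = 84 + 9 = 93
RR2 = 93 / D = 0.401
D = 93 / 0.401 = 231.9
Rest of base = 184
unknown if eligible = 231.9 − 184 ≈ 48

48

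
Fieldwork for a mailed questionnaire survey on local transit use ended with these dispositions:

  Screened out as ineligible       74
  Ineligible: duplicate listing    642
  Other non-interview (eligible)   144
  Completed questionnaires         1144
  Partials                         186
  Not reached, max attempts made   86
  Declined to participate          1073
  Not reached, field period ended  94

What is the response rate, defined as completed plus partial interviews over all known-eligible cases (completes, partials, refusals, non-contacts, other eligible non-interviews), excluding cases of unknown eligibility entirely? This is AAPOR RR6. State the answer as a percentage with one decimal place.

Non-contacts = 94 + 86 = 180
Screened out, ineligible = 74 + 642 = 716
Top = 1144 + 186 = 1330
Base = 1144 + 186 + 1073 + 180 + 144 = 2727
RR6 = 1330 / 2727 = 0.4877

48.8%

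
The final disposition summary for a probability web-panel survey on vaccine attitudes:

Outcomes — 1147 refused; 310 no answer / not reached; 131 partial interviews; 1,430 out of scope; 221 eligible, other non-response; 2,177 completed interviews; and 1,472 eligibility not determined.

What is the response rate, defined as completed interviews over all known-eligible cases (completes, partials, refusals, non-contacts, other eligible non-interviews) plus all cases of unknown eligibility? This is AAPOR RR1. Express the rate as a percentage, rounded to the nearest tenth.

39.9%

Num = 2177
Denom = 2177 + 131 + 1147 + 310 + 221 + 1472 = 5458
RR1 = 2177 / 5458 = 0.3989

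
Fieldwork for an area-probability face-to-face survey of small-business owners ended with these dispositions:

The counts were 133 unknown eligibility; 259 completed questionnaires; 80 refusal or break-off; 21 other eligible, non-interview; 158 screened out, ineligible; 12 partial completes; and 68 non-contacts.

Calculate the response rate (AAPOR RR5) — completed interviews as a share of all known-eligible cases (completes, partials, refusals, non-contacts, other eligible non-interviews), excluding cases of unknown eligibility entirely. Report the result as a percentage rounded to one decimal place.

Top → 259
Denominator → 259 + 12 + 80 + 68 + 21 = 440
RR5 = 259 / 440 = 0.5886

58.9%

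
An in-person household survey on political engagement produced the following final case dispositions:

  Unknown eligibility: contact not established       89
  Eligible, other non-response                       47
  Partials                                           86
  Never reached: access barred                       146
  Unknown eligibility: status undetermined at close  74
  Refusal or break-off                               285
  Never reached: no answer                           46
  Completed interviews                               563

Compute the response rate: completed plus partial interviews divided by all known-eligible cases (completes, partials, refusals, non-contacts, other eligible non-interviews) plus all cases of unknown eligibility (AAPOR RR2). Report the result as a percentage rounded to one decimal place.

No answer / not reached = 46 + 146 = 192
Undetermined eligibility = 89 + 74 = 163
Top → 563 + 86 = 649
Denom → 563 + 86 + 285 + 192 + 47 + 163 = 1336
RR2 = 649 / 1336 = 0.4858

48.6%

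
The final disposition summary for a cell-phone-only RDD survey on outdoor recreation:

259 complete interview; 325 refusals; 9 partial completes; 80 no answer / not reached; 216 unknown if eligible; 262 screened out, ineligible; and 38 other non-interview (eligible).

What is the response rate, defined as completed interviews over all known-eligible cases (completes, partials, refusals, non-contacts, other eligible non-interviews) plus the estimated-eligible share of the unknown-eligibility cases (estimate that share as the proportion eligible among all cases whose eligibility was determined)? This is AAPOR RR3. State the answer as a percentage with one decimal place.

29.8%

Numerator: 259
Known eligible: 259 + 9 + 325 + 80 + 38 = 711
e = 711 / (711 + 262) = 711 / 973 = 0.7307
e × U: 0.7307 × 216 = 157.83
Denominator: 711 + 157.83 = 868.83
RR3 = 259 / 868.83 = 0.2981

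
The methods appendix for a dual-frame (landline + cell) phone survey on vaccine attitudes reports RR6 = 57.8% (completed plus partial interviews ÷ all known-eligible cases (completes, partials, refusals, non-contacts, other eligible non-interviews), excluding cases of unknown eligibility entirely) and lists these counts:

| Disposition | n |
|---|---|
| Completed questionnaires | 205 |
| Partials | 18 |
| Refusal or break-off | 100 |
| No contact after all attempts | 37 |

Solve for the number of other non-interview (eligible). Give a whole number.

Num → 205 + 18 = 223
RR6 = 223 / D = 0.578
D = 223 / 0.578 = 385.8
Rest of base = 360
other non-interview (eligible) = 385.8 − 360 ≈ 26

26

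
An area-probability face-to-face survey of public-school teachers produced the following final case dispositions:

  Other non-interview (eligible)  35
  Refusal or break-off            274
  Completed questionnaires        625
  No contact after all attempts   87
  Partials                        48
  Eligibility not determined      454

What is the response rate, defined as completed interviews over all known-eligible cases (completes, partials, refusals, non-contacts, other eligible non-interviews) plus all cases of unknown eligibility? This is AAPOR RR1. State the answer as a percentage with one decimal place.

41.0%

Num: 625
Denom: 625 + 48 + 274 + 87 + 35 + 454 = 1523
RR1 = 625 / 1523 = 0.4104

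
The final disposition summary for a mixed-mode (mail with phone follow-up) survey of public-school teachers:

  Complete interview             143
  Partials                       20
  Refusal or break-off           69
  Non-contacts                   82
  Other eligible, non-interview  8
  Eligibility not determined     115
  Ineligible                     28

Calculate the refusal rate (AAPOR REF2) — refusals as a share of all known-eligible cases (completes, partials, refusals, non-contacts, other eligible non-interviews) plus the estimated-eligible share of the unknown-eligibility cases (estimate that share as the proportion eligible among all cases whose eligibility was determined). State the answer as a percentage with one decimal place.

16.1%

Numerator → 69
Determined eligible → 143 + 20 + 69 + 82 + 8 = 322
e = 322 / (322 + 28) = 322 / 350 = 0.9200
Estimated eligible among unknowns → 0.9200 × 115 = 105.80
Denom → 322 + 105.80 = 427.80
REF2 = 69 / 427.80 = 0.1613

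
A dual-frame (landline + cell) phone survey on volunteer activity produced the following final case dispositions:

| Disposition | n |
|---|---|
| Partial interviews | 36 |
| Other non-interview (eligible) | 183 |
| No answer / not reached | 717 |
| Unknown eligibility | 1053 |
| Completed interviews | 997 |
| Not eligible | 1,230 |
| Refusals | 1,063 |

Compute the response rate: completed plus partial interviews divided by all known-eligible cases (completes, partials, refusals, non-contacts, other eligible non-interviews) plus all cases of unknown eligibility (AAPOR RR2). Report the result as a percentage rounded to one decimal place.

25.5%

Numerator = 997 + 36 = 1033
Base = 997 + 36 + 1063 + 717 + 183 + 1053 = 4049
RR2 = 1033 / 4049 = 0.2551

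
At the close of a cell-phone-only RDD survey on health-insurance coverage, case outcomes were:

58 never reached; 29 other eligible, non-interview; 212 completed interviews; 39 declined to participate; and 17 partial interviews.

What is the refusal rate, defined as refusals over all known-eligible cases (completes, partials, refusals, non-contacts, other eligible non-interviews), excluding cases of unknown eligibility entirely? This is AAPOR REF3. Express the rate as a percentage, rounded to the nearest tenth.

11.0%

Top = 39
Base = 212 + 17 + 39 + 58 + 29 = 355
REF3 = 39 / 355 = 0.1099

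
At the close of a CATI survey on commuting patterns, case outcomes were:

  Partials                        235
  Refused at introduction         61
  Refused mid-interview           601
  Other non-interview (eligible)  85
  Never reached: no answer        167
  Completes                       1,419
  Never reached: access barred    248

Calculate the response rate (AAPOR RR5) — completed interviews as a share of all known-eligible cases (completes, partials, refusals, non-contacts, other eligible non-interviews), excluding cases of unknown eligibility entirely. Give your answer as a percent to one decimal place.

50.4%

Refusal or break-off = 61 + 601 = 662
No answer / not reached = 167 + 248 = 415
Numerator: 1419
Denom: 1419 + 235 + 662 + 415 + 85 = 2816
RR5 = 1419 / 2816 = 0.5039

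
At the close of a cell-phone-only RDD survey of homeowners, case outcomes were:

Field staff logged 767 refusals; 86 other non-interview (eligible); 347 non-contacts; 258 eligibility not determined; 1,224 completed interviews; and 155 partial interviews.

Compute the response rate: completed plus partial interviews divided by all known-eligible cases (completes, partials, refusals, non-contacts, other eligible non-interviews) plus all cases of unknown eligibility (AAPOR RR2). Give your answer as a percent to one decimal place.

Numerator → 1224 + 155 = 1379
Denominator → 1224 + 155 + 767 + 347 + 86 + 258 = 2837
RR2 = 1379 / 2837 = 0.4861

48.6%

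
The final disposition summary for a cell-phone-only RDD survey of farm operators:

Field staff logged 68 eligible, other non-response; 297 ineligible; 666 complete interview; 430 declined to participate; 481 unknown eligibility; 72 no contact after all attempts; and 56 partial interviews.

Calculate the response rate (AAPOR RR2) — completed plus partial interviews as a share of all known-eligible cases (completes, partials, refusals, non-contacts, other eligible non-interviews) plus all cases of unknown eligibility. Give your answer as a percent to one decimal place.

Numerator: 666 + 56 = 722
Denom: 666 + 56 + 430 + 72 + 68 + 481 = 1773
RR2 = 722 / 1773 = 0.4072

40.7%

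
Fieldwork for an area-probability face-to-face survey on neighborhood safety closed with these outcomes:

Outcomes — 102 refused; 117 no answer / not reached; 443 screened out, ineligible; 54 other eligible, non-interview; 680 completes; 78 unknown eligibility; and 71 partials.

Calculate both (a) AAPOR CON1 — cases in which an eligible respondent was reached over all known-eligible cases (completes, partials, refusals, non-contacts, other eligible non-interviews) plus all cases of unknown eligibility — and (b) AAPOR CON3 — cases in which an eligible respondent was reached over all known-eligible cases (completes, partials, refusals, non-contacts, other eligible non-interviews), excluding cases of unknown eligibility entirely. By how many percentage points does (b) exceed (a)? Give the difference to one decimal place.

6.3

Num = 680 + 71 + 102 + 54 = 907
Base = 680 + 71 + 102 + 117 + 54 + 78 = 1102
CON1 = 907 / 1102 = 0.8230
Base = 680 + 71 + 102 + 117 + 54 = 1024
CON3 = 907 / 1024 = 0.8857
Difference = 88.57 − 82.30 = 6.27 percentage points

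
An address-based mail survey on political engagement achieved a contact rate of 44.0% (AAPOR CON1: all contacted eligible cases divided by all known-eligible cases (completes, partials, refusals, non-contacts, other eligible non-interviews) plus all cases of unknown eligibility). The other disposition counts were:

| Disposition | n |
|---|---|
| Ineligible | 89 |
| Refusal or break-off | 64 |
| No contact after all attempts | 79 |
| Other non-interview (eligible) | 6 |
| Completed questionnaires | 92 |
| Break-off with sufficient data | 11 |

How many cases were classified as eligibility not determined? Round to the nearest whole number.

Top: 92 + 11 + 64 + 6 = 173
CON1 = 173 / D = 0.440
D = 173 / 0.440 = 393.2
Remaining denominator categories sum to 252
eligibility not determined = 393.2 − 252 ≈ 141

141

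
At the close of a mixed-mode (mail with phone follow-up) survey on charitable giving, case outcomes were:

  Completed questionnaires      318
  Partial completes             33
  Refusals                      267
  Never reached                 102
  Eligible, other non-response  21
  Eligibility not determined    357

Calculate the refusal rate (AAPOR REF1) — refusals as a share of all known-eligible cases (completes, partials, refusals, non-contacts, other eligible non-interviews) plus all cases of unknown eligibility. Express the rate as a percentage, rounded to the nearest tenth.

Top → 267
Denom → 318 + 33 + 267 + 102 + 21 + 357 = 1098
REF1 = 267 / 1098 = 0.2432

24.3%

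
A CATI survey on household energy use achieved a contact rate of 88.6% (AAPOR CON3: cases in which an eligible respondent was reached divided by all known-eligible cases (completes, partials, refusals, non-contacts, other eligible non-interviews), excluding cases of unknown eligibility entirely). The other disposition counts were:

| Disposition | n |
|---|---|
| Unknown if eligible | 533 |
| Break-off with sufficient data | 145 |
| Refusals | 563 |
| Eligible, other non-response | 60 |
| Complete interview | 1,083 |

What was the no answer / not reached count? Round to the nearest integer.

238

Numerator → 1083 + 145 + 563 + 60 = 1851
CON3 = 1851 / D = 0.886
D = 1851 / 0.886 = 2089.2
Other denominator terms total 1851
no answer / not reached = 2089.2 − 1851 ≈ 238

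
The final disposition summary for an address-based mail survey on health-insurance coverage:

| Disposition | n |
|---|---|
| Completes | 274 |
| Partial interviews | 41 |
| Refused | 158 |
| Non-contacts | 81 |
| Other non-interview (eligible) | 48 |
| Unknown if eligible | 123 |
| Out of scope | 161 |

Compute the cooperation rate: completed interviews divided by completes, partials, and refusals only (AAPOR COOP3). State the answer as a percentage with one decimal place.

Top = 274
Denominator = 274 + 41 + 158 = 473
COOP3 = 274 / 473 = 0.5793

57.9%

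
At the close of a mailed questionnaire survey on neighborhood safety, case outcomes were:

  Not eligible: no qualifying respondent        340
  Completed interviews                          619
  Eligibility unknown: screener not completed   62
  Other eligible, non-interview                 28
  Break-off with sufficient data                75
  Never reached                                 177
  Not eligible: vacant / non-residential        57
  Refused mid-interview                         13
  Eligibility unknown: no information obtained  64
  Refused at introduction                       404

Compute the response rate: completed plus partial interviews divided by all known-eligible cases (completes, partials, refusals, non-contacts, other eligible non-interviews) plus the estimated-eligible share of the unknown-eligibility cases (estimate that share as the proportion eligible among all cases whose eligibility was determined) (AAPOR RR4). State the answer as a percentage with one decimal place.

Refused = 404 + 13 = 417
Unknown eligibility = 62 + 64 = 126
Not eligible = 340 + 57 = 397
Numerator → 619 + 75 = 694
Eligible (known) → 619 + 75 + 417 + 177 + 28 = 1316
e = 1316 / (1316 + 397) = 1316 / 1713 = 0.7682
Estimated eligible among unknowns → 0.7682 × 126 = 96.79
Denominator → 1316 + 96.79 = 1412.79
RR4 = 694 / 1412.79 = 0.4912

49.1%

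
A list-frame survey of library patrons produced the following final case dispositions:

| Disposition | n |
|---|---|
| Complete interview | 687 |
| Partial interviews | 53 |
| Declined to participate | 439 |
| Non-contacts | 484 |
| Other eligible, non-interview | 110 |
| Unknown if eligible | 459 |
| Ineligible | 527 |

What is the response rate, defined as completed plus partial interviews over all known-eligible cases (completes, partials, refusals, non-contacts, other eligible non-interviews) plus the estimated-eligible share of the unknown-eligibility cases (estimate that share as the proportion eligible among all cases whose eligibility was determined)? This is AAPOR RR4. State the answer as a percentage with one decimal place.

34.8%

Numerator: 687 + 53 = 740
Eligible (known): 687 + 53 + 439 + 484 + 110 = 1773
e = 1773 / (1773 + 527) = 1773 / 2300 = 0.7709
Estimated eligible among unknowns: 0.7709 × 459 = 353.84
Base: 1773 + 353.84 = 2126.84
RR4 = 740 / 2126.84 = 0.3479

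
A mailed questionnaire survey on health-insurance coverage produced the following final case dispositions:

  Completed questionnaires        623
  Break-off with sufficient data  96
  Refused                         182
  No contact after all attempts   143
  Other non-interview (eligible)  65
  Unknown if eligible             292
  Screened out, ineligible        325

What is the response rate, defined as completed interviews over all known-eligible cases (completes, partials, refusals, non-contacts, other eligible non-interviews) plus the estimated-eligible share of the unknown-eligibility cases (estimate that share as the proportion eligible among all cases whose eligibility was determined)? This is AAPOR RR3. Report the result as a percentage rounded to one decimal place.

Num → 623
Determined eligible → 623 + 96 + 182 + 143 + 65 = 1109
e = 1109 / (1109 + 325) = 1109 / 1434 = 0.7734
e × U → 0.7734 × 292 = 225.83
Denom → 1109 + 225.83 = 1334.83
RR3 = 623 / 1334.83 = 0.4667

46.7%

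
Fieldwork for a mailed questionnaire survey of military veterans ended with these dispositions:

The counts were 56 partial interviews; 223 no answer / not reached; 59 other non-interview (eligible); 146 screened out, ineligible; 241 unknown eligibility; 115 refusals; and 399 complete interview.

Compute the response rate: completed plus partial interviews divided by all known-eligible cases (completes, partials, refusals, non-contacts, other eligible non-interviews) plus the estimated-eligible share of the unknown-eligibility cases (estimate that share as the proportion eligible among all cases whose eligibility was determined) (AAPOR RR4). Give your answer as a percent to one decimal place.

Top: 399 + 56 = 455
Eligible (known): 399 + 56 + 115 + 223 + 59 = 852
e = 852 / (852 + 146) = 852 / 998 = 0.8537
Estimated eligible among unknowns: 0.8537 × 241 = 205.74
Denom: 852 + 205.74 = 1057.74
RR4 = 455 / 1057.74 = 0.4302

43.0%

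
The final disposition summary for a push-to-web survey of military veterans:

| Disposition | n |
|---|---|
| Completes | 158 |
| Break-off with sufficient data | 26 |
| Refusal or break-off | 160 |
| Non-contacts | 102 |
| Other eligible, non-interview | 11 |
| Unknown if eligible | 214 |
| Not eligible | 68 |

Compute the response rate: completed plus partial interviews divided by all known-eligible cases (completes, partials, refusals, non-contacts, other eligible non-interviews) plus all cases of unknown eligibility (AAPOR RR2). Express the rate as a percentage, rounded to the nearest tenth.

27.4%

Num: 158 + 26 = 184
Denom: 158 + 26 + 160 + 102 + 11 + 214 = 671
RR2 = 184 / 671 = 0.2742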